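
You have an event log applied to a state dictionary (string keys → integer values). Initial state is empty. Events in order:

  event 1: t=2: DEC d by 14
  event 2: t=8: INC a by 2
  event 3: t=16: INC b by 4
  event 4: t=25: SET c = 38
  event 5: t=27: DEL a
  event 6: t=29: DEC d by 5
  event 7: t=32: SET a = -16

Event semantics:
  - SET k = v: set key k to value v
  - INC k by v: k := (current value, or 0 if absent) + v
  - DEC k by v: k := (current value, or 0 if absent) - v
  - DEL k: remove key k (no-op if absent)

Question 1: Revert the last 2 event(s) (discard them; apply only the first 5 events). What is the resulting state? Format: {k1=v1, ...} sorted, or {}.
Answer: {b=4, c=38, d=-14}

Derivation:
Keep first 5 events (discard last 2):
  after event 1 (t=2: DEC d by 14): {d=-14}
  after event 2 (t=8: INC a by 2): {a=2, d=-14}
  after event 3 (t=16: INC b by 4): {a=2, b=4, d=-14}
  after event 4 (t=25: SET c = 38): {a=2, b=4, c=38, d=-14}
  after event 5 (t=27: DEL a): {b=4, c=38, d=-14}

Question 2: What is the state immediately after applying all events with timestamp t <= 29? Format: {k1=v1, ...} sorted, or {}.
Answer: {b=4, c=38, d=-19}

Derivation:
Apply events with t <= 29 (6 events):
  after event 1 (t=2: DEC d by 14): {d=-14}
  after event 2 (t=8: INC a by 2): {a=2, d=-14}
  after event 3 (t=16: INC b by 4): {a=2, b=4, d=-14}
  after event 4 (t=25: SET c = 38): {a=2, b=4, c=38, d=-14}
  after event 5 (t=27: DEL a): {b=4, c=38, d=-14}
  after event 6 (t=29: DEC d by 5): {b=4, c=38, d=-19}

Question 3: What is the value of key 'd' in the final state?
Answer: -19

Derivation:
Track key 'd' through all 7 events:
  event 1 (t=2: DEC d by 14): d (absent) -> -14
  event 2 (t=8: INC a by 2): d unchanged
  event 3 (t=16: INC b by 4): d unchanged
  event 4 (t=25: SET c = 38): d unchanged
  event 5 (t=27: DEL a): d unchanged
  event 6 (t=29: DEC d by 5): d -14 -> -19
  event 7 (t=32: SET a = -16): d unchanged
Final: d = -19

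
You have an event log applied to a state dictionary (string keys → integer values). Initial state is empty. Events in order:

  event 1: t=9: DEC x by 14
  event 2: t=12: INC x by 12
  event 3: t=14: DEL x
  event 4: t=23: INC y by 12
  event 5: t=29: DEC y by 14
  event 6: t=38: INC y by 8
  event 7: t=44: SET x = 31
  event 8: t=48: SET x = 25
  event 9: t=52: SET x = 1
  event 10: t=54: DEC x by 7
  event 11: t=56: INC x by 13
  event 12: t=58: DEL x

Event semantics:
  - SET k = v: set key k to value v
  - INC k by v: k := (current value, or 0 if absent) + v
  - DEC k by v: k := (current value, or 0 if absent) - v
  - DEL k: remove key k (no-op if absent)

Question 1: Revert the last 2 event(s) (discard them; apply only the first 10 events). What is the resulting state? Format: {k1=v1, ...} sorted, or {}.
Answer: {x=-6, y=6}

Derivation:
Keep first 10 events (discard last 2):
  after event 1 (t=9: DEC x by 14): {x=-14}
  after event 2 (t=12: INC x by 12): {x=-2}
  after event 3 (t=14: DEL x): {}
  after event 4 (t=23: INC y by 12): {y=12}
  after event 5 (t=29: DEC y by 14): {y=-2}
  after event 6 (t=38: INC y by 8): {y=6}
  after event 7 (t=44: SET x = 31): {x=31, y=6}
  after event 8 (t=48: SET x = 25): {x=25, y=6}
  after event 9 (t=52: SET x = 1): {x=1, y=6}
  after event 10 (t=54: DEC x by 7): {x=-6, y=6}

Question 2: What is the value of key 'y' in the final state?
Answer: 6

Derivation:
Track key 'y' through all 12 events:
  event 1 (t=9: DEC x by 14): y unchanged
  event 2 (t=12: INC x by 12): y unchanged
  event 3 (t=14: DEL x): y unchanged
  event 4 (t=23: INC y by 12): y (absent) -> 12
  event 5 (t=29: DEC y by 14): y 12 -> -2
  event 6 (t=38: INC y by 8): y -2 -> 6
  event 7 (t=44: SET x = 31): y unchanged
  event 8 (t=48: SET x = 25): y unchanged
  event 9 (t=52: SET x = 1): y unchanged
  event 10 (t=54: DEC x by 7): y unchanged
  event 11 (t=56: INC x by 13): y unchanged
  event 12 (t=58: DEL x): y unchanged
Final: y = 6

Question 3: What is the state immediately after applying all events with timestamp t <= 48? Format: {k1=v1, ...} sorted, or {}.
Apply events with t <= 48 (8 events):
  after event 1 (t=9: DEC x by 14): {x=-14}
  after event 2 (t=12: INC x by 12): {x=-2}
  after event 3 (t=14: DEL x): {}
  after event 4 (t=23: INC y by 12): {y=12}
  after event 5 (t=29: DEC y by 14): {y=-2}
  after event 6 (t=38: INC y by 8): {y=6}
  after event 7 (t=44: SET x = 31): {x=31, y=6}
  after event 8 (t=48: SET x = 25): {x=25, y=6}

Answer: {x=25, y=6}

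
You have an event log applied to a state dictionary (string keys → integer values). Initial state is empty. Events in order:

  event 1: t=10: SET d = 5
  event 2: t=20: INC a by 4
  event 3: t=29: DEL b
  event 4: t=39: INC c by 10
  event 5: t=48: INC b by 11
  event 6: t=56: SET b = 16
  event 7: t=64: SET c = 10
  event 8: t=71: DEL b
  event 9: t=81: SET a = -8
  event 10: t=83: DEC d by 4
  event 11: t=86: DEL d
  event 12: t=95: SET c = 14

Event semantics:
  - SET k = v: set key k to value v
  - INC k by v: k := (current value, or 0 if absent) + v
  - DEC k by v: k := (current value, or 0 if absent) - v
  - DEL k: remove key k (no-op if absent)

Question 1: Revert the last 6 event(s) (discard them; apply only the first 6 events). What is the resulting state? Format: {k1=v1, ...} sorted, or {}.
Answer: {a=4, b=16, c=10, d=5}

Derivation:
Keep first 6 events (discard last 6):
  after event 1 (t=10: SET d = 5): {d=5}
  after event 2 (t=20: INC a by 4): {a=4, d=5}
  after event 3 (t=29: DEL b): {a=4, d=5}
  after event 4 (t=39: INC c by 10): {a=4, c=10, d=5}
  after event 5 (t=48: INC b by 11): {a=4, b=11, c=10, d=5}
  after event 6 (t=56: SET b = 16): {a=4, b=16, c=10, d=5}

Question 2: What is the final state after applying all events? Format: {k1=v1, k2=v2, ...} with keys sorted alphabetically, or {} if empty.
Answer: {a=-8, c=14}

Derivation:
  after event 1 (t=10: SET d = 5): {d=5}
  after event 2 (t=20: INC a by 4): {a=4, d=5}
  after event 3 (t=29: DEL b): {a=4, d=5}
  after event 4 (t=39: INC c by 10): {a=4, c=10, d=5}
  after event 5 (t=48: INC b by 11): {a=4, b=11, c=10, d=5}
  after event 6 (t=56: SET b = 16): {a=4, b=16, c=10, d=5}
  after event 7 (t=64: SET c = 10): {a=4, b=16, c=10, d=5}
  after event 8 (t=71: DEL b): {a=4, c=10, d=5}
  after event 9 (t=81: SET a = -8): {a=-8, c=10, d=5}
  after event 10 (t=83: DEC d by 4): {a=-8, c=10, d=1}
  after event 11 (t=86: DEL d): {a=-8, c=10}
  after event 12 (t=95: SET c = 14): {a=-8, c=14}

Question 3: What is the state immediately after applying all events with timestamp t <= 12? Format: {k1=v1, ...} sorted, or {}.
Apply events with t <= 12 (1 events):
  after event 1 (t=10: SET d = 5): {d=5}

Answer: {d=5}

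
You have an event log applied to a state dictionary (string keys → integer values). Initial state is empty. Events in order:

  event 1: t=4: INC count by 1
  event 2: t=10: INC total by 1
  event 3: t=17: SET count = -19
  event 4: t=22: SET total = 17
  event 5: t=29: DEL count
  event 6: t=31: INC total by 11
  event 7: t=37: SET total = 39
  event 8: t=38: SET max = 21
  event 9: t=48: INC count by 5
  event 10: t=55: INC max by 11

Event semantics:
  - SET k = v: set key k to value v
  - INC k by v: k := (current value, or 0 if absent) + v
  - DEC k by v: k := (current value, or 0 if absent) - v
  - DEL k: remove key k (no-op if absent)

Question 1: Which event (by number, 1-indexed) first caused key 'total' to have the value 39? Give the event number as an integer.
Answer: 7

Derivation:
Looking for first event where total becomes 39:
  event 2: total = 1
  event 3: total = 1
  event 4: total = 17
  event 5: total = 17
  event 6: total = 28
  event 7: total 28 -> 39  <-- first match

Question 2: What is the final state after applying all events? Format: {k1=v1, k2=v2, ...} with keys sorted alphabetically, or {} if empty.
  after event 1 (t=4: INC count by 1): {count=1}
  after event 2 (t=10: INC total by 1): {count=1, total=1}
  after event 3 (t=17: SET count = -19): {count=-19, total=1}
  after event 4 (t=22: SET total = 17): {count=-19, total=17}
  after event 5 (t=29: DEL count): {total=17}
  after event 6 (t=31: INC total by 11): {total=28}
  after event 7 (t=37: SET total = 39): {total=39}
  after event 8 (t=38: SET max = 21): {max=21, total=39}
  after event 9 (t=48: INC count by 5): {count=5, max=21, total=39}
  after event 10 (t=55: INC max by 11): {count=5, max=32, total=39}

Answer: {count=5, max=32, total=39}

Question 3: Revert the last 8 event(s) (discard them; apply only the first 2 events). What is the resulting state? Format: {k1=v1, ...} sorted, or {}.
Keep first 2 events (discard last 8):
  after event 1 (t=4: INC count by 1): {count=1}
  after event 2 (t=10: INC total by 1): {count=1, total=1}

Answer: {count=1, total=1}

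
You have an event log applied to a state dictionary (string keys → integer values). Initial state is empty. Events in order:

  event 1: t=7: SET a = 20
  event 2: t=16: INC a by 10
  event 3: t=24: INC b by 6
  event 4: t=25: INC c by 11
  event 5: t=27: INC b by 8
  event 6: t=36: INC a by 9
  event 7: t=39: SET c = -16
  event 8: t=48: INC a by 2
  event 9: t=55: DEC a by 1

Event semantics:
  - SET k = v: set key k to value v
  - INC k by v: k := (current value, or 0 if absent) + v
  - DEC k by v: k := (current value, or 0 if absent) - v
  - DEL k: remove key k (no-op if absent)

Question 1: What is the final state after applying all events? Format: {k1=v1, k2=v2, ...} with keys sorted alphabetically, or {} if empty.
  after event 1 (t=7: SET a = 20): {a=20}
  after event 2 (t=16: INC a by 10): {a=30}
  after event 3 (t=24: INC b by 6): {a=30, b=6}
  after event 4 (t=25: INC c by 11): {a=30, b=6, c=11}
  after event 5 (t=27: INC b by 8): {a=30, b=14, c=11}
  after event 6 (t=36: INC a by 9): {a=39, b=14, c=11}
  after event 7 (t=39: SET c = -16): {a=39, b=14, c=-16}
  after event 8 (t=48: INC a by 2): {a=41, b=14, c=-16}
  after event 9 (t=55: DEC a by 1): {a=40, b=14, c=-16}

Answer: {a=40, b=14, c=-16}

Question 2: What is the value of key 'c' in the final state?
Track key 'c' through all 9 events:
  event 1 (t=7: SET a = 20): c unchanged
  event 2 (t=16: INC a by 10): c unchanged
  event 3 (t=24: INC b by 6): c unchanged
  event 4 (t=25: INC c by 11): c (absent) -> 11
  event 5 (t=27: INC b by 8): c unchanged
  event 6 (t=36: INC a by 9): c unchanged
  event 7 (t=39: SET c = -16): c 11 -> -16
  event 8 (t=48: INC a by 2): c unchanged
  event 9 (t=55: DEC a by 1): c unchanged
Final: c = -16

Answer: -16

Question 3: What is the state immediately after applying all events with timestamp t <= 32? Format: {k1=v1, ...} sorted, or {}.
Apply events with t <= 32 (5 events):
  after event 1 (t=7: SET a = 20): {a=20}
  after event 2 (t=16: INC a by 10): {a=30}
  after event 3 (t=24: INC b by 6): {a=30, b=6}
  after event 4 (t=25: INC c by 11): {a=30, b=6, c=11}
  after event 5 (t=27: INC b by 8): {a=30, b=14, c=11}

Answer: {a=30, b=14, c=11}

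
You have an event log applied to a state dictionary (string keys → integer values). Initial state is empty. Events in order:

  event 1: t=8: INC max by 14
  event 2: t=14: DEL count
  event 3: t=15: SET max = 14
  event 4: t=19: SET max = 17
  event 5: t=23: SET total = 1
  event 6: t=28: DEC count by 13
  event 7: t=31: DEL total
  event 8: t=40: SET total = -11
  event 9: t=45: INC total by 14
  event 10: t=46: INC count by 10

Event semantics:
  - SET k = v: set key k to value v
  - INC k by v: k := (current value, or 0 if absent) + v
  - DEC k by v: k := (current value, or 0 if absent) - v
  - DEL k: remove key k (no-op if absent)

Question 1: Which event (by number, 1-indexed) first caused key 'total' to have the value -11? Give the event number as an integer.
Answer: 8

Derivation:
Looking for first event where total becomes -11:
  event 5: total = 1
  event 6: total = 1
  event 7: total = (absent)
  event 8: total (absent) -> -11  <-- first match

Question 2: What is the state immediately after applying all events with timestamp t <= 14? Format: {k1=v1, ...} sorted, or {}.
Answer: {max=14}

Derivation:
Apply events with t <= 14 (2 events):
  after event 1 (t=8: INC max by 14): {max=14}
  after event 2 (t=14: DEL count): {max=14}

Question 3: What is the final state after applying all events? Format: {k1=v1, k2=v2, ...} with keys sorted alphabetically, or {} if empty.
Answer: {count=-3, max=17, total=3}

Derivation:
  after event 1 (t=8: INC max by 14): {max=14}
  after event 2 (t=14: DEL count): {max=14}
  after event 3 (t=15: SET max = 14): {max=14}
  after event 4 (t=19: SET max = 17): {max=17}
  after event 5 (t=23: SET total = 1): {max=17, total=1}
  after event 6 (t=28: DEC count by 13): {count=-13, max=17, total=1}
  after event 7 (t=31: DEL total): {count=-13, max=17}
  after event 8 (t=40: SET total = -11): {count=-13, max=17, total=-11}
  after event 9 (t=45: INC total by 14): {count=-13, max=17, total=3}
  after event 10 (t=46: INC count by 10): {count=-3, max=17, total=3}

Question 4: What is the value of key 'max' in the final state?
Track key 'max' through all 10 events:
  event 1 (t=8: INC max by 14): max (absent) -> 14
  event 2 (t=14: DEL count): max unchanged
  event 3 (t=15: SET max = 14): max 14 -> 14
  event 4 (t=19: SET max = 17): max 14 -> 17
  event 5 (t=23: SET total = 1): max unchanged
  event 6 (t=28: DEC count by 13): max unchanged
  event 7 (t=31: DEL total): max unchanged
  event 8 (t=40: SET total = -11): max unchanged
  event 9 (t=45: INC total by 14): max unchanged
  event 10 (t=46: INC count by 10): max unchanged
Final: max = 17

Answer: 17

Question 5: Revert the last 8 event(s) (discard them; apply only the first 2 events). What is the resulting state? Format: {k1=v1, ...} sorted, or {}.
Answer: {max=14}

Derivation:
Keep first 2 events (discard last 8):
  after event 1 (t=8: INC max by 14): {max=14}
  after event 2 (t=14: DEL count): {max=14}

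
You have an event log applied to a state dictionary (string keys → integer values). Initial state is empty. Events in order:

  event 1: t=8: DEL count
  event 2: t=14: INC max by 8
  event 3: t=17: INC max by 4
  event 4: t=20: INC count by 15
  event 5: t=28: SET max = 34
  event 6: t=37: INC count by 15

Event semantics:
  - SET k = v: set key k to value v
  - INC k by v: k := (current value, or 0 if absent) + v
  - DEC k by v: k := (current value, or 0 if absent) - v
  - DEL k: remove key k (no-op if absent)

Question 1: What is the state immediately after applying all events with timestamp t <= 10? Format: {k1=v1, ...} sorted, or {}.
Apply events with t <= 10 (1 events):
  after event 1 (t=8: DEL count): {}

Answer: {}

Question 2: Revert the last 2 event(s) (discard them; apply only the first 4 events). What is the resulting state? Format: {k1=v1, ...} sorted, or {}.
Answer: {count=15, max=12}

Derivation:
Keep first 4 events (discard last 2):
  after event 1 (t=8: DEL count): {}
  after event 2 (t=14: INC max by 8): {max=8}
  after event 3 (t=17: INC max by 4): {max=12}
  after event 4 (t=20: INC count by 15): {count=15, max=12}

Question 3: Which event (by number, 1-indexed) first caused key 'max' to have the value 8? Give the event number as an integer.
Answer: 2

Derivation:
Looking for first event where max becomes 8:
  event 2: max (absent) -> 8  <-- first match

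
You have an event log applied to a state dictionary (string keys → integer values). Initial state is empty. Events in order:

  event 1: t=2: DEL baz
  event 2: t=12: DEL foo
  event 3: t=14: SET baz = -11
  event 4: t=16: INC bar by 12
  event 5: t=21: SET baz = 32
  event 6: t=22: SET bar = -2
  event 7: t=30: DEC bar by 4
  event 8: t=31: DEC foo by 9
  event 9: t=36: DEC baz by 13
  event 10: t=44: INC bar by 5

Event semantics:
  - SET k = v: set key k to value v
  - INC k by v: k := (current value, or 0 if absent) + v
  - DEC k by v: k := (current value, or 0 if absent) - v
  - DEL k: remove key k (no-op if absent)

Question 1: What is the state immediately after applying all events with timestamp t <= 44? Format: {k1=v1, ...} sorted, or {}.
Answer: {bar=-1, baz=19, foo=-9}

Derivation:
Apply events with t <= 44 (10 events):
  after event 1 (t=2: DEL baz): {}
  after event 2 (t=12: DEL foo): {}
  after event 3 (t=14: SET baz = -11): {baz=-11}
  after event 4 (t=16: INC bar by 12): {bar=12, baz=-11}
  after event 5 (t=21: SET baz = 32): {bar=12, baz=32}
  after event 6 (t=22: SET bar = -2): {bar=-2, baz=32}
  after event 7 (t=30: DEC bar by 4): {bar=-6, baz=32}
  after event 8 (t=31: DEC foo by 9): {bar=-6, baz=32, foo=-9}
  after event 9 (t=36: DEC baz by 13): {bar=-6, baz=19, foo=-9}
  after event 10 (t=44: INC bar by 5): {bar=-1, baz=19, foo=-9}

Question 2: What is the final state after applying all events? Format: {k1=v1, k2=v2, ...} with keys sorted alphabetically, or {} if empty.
  after event 1 (t=2: DEL baz): {}
  after event 2 (t=12: DEL foo): {}
  after event 3 (t=14: SET baz = -11): {baz=-11}
  after event 4 (t=16: INC bar by 12): {bar=12, baz=-11}
  after event 5 (t=21: SET baz = 32): {bar=12, baz=32}
  after event 6 (t=22: SET bar = -2): {bar=-2, baz=32}
  after event 7 (t=30: DEC bar by 4): {bar=-6, baz=32}
  after event 8 (t=31: DEC foo by 9): {bar=-6, baz=32, foo=-9}
  after event 9 (t=36: DEC baz by 13): {bar=-6, baz=19, foo=-9}
  after event 10 (t=44: INC bar by 5): {bar=-1, baz=19, foo=-9}

Answer: {bar=-1, baz=19, foo=-9}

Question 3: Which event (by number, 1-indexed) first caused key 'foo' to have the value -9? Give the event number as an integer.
Looking for first event where foo becomes -9:
  event 8: foo (absent) -> -9  <-- first match

Answer: 8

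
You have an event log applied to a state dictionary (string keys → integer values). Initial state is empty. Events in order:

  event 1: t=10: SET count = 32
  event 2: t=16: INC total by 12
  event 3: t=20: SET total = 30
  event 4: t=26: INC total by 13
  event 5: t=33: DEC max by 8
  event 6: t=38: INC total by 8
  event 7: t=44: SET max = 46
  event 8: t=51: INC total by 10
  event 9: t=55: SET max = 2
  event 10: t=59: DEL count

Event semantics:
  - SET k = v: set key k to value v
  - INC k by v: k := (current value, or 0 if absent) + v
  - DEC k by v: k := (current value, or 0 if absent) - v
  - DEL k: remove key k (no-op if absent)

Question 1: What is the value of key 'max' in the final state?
Track key 'max' through all 10 events:
  event 1 (t=10: SET count = 32): max unchanged
  event 2 (t=16: INC total by 12): max unchanged
  event 3 (t=20: SET total = 30): max unchanged
  event 4 (t=26: INC total by 13): max unchanged
  event 5 (t=33: DEC max by 8): max (absent) -> -8
  event 6 (t=38: INC total by 8): max unchanged
  event 7 (t=44: SET max = 46): max -8 -> 46
  event 8 (t=51: INC total by 10): max unchanged
  event 9 (t=55: SET max = 2): max 46 -> 2
  event 10 (t=59: DEL count): max unchanged
Final: max = 2

Answer: 2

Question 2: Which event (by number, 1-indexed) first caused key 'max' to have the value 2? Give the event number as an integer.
Looking for first event where max becomes 2:
  event 5: max = -8
  event 6: max = -8
  event 7: max = 46
  event 8: max = 46
  event 9: max 46 -> 2  <-- first match

Answer: 9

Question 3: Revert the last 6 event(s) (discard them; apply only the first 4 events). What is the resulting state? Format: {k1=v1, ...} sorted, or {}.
Keep first 4 events (discard last 6):
  after event 1 (t=10: SET count = 32): {count=32}
  after event 2 (t=16: INC total by 12): {count=32, total=12}
  after event 3 (t=20: SET total = 30): {count=32, total=30}
  after event 4 (t=26: INC total by 13): {count=32, total=43}

Answer: {count=32, total=43}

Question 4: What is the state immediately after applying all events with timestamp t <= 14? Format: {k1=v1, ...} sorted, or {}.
Apply events with t <= 14 (1 events):
  after event 1 (t=10: SET count = 32): {count=32}

Answer: {count=32}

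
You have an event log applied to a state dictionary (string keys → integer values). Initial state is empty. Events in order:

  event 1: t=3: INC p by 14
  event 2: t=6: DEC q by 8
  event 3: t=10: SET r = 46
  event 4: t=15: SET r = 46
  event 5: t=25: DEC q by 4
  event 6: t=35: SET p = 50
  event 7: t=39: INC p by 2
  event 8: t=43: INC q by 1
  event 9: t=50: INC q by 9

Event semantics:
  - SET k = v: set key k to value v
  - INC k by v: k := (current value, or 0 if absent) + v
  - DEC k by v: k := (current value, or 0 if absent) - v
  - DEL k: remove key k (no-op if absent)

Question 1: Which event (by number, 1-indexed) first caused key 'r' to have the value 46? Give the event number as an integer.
Looking for first event where r becomes 46:
  event 3: r (absent) -> 46  <-- first match

Answer: 3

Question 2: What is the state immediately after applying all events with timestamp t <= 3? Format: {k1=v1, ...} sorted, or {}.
Answer: {p=14}

Derivation:
Apply events with t <= 3 (1 events):
  after event 1 (t=3: INC p by 14): {p=14}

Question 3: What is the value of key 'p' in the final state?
Answer: 52

Derivation:
Track key 'p' through all 9 events:
  event 1 (t=3: INC p by 14): p (absent) -> 14
  event 2 (t=6: DEC q by 8): p unchanged
  event 3 (t=10: SET r = 46): p unchanged
  event 4 (t=15: SET r = 46): p unchanged
  event 5 (t=25: DEC q by 4): p unchanged
  event 6 (t=35: SET p = 50): p 14 -> 50
  event 7 (t=39: INC p by 2): p 50 -> 52
  event 8 (t=43: INC q by 1): p unchanged
  event 9 (t=50: INC q by 9): p unchanged
Final: p = 52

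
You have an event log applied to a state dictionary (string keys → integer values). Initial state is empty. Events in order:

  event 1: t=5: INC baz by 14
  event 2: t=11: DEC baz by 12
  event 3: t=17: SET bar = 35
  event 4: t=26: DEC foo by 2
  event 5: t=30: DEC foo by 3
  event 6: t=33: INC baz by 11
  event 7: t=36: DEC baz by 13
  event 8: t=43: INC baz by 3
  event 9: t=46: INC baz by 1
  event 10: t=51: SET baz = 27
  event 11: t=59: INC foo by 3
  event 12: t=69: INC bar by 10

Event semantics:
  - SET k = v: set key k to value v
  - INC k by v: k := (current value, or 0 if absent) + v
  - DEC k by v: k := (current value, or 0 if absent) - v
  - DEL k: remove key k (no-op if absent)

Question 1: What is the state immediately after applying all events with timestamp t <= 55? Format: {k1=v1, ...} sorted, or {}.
Answer: {bar=35, baz=27, foo=-5}

Derivation:
Apply events with t <= 55 (10 events):
  after event 1 (t=5: INC baz by 14): {baz=14}
  after event 2 (t=11: DEC baz by 12): {baz=2}
  after event 3 (t=17: SET bar = 35): {bar=35, baz=2}
  after event 4 (t=26: DEC foo by 2): {bar=35, baz=2, foo=-2}
  after event 5 (t=30: DEC foo by 3): {bar=35, baz=2, foo=-5}
  after event 6 (t=33: INC baz by 11): {bar=35, baz=13, foo=-5}
  after event 7 (t=36: DEC baz by 13): {bar=35, baz=0, foo=-5}
  after event 8 (t=43: INC baz by 3): {bar=35, baz=3, foo=-5}
  after event 9 (t=46: INC baz by 1): {bar=35, baz=4, foo=-5}
  after event 10 (t=51: SET baz = 27): {bar=35, baz=27, foo=-5}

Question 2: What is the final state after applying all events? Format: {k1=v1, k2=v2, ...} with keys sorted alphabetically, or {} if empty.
  after event 1 (t=5: INC baz by 14): {baz=14}
  after event 2 (t=11: DEC baz by 12): {baz=2}
  after event 3 (t=17: SET bar = 35): {bar=35, baz=2}
  after event 4 (t=26: DEC foo by 2): {bar=35, baz=2, foo=-2}
  after event 5 (t=30: DEC foo by 3): {bar=35, baz=2, foo=-5}
  after event 6 (t=33: INC baz by 11): {bar=35, baz=13, foo=-5}
  after event 7 (t=36: DEC baz by 13): {bar=35, baz=0, foo=-5}
  after event 8 (t=43: INC baz by 3): {bar=35, baz=3, foo=-5}
  after event 9 (t=46: INC baz by 1): {bar=35, baz=4, foo=-5}
  after event 10 (t=51: SET baz = 27): {bar=35, baz=27, foo=-5}
  after event 11 (t=59: INC foo by 3): {bar=35, baz=27, foo=-2}
  after event 12 (t=69: INC bar by 10): {bar=45, baz=27, foo=-2}

Answer: {bar=45, baz=27, foo=-2}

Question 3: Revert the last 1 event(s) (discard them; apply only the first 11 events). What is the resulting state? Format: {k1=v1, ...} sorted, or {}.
Answer: {bar=35, baz=27, foo=-2}

Derivation:
Keep first 11 events (discard last 1):
  after event 1 (t=5: INC baz by 14): {baz=14}
  after event 2 (t=11: DEC baz by 12): {baz=2}
  after event 3 (t=17: SET bar = 35): {bar=35, baz=2}
  after event 4 (t=26: DEC foo by 2): {bar=35, baz=2, foo=-2}
  after event 5 (t=30: DEC foo by 3): {bar=35, baz=2, foo=-5}
  after event 6 (t=33: INC baz by 11): {bar=35, baz=13, foo=-5}
  after event 7 (t=36: DEC baz by 13): {bar=35, baz=0, foo=-5}
  after event 8 (t=43: INC baz by 3): {bar=35, baz=3, foo=-5}
  after event 9 (t=46: INC baz by 1): {bar=35, baz=4, foo=-5}
  after event 10 (t=51: SET baz = 27): {bar=35, baz=27, foo=-5}
  after event 11 (t=59: INC foo by 3): {bar=35, baz=27, foo=-2}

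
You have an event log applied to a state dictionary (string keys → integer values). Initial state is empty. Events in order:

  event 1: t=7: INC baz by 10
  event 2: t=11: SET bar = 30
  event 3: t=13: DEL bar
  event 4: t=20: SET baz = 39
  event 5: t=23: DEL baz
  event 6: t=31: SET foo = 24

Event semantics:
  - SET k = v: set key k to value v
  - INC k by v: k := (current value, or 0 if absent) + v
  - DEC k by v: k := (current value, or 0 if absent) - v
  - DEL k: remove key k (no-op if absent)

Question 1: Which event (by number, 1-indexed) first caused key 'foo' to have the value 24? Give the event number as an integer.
Answer: 6

Derivation:
Looking for first event where foo becomes 24:
  event 6: foo (absent) -> 24  <-- first match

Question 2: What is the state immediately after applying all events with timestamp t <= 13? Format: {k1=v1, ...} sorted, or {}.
Apply events with t <= 13 (3 events):
  after event 1 (t=7: INC baz by 10): {baz=10}
  after event 2 (t=11: SET bar = 30): {bar=30, baz=10}
  after event 3 (t=13: DEL bar): {baz=10}

Answer: {baz=10}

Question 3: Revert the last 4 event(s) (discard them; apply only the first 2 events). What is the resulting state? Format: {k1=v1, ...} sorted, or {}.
Answer: {bar=30, baz=10}

Derivation:
Keep first 2 events (discard last 4):
  after event 1 (t=7: INC baz by 10): {baz=10}
  after event 2 (t=11: SET bar = 30): {bar=30, baz=10}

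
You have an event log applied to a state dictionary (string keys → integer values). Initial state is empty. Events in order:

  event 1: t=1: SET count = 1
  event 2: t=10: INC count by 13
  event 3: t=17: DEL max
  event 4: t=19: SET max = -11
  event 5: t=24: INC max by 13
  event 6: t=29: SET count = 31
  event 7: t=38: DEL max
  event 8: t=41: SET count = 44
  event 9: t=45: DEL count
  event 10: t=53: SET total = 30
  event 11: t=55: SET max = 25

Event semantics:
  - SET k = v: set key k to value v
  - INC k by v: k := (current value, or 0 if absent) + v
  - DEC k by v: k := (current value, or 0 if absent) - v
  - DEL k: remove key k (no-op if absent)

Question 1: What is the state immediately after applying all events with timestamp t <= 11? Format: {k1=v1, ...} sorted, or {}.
Answer: {count=14}

Derivation:
Apply events with t <= 11 (2 events):
  after event 1 (t=1: SET count = 1): {count=1}
  after event 2 (t=10: INC count by 13): {count=14}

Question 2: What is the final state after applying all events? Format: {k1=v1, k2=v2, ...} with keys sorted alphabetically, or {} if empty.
Answer: {max=25, total=30}

Derivation:
  after event 1 (t=1: SET count = 1): {count=1}
  after event 2 (t=10: INC count by 13): {count=14}
  after event 3 (t=17: DEL max): {count=14}
  after event 4 (t=19: SET max = -11): {count=14, max=-11}
  after event 5 (t=24: INC max by 13): {count=14, max=2}
  after event 6 (t=29: SET count = 31): {count=31, max=2}
  after event 7 (t=38: DEL max): {count=31}
  after event 8 (t=41: SET count = 44): {count=44}
  after event 9 (t=45: DEL count): {}
  after event 10 (t=53: SET total = 30): {total=30}
  after event 11 (t=55: SET max = 25): {max=25, total=30}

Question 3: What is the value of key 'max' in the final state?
Answer: 25

Derivation:
Track key 'max' through all 11 events:
  event 1 (t=1: SET count = 1): max unchanged
  event 2 (t=10: INC count by 13): max unchanged
  event 3 (t=17: DEL max): max (absent) -> (absent)
  event 4 (t=19: SET max = -11): max (absent) -> -11
  event 5 (t=24: INC max by 13): max -11 -> 2
  event 6 (t=29: SET count = 31): max unchanged
  event 7 (t=38: DEL max): max 2 -> (absent)
  event 8 (t=41: SET count = 44): max unchanged
  event 9 (t=45: DEL count): max unchanged
  event 10 (t=53: SET total = 30): max unchanged
  event 11 (t=55: SET max = 25): max (absent) -> 25
Final: max = 25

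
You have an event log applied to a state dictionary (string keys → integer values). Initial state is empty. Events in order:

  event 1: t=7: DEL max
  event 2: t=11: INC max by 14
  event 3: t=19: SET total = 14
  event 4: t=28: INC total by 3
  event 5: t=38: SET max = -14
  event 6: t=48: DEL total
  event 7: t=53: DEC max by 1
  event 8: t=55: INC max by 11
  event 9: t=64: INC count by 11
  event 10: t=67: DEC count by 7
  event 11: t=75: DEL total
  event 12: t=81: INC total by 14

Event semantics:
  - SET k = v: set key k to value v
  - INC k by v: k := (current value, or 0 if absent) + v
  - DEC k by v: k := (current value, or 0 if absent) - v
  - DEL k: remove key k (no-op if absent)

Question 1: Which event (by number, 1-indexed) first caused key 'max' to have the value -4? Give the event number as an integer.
Answer: 8

Derivation:
Looking for first event where max becomes -4:
  event 2: max = 14
  event 3: max = 14
  event 4: max = 14
  event 5: max = -14
  event 6: max = -14
  event 7: max = -15
  event 8: max -15 -> -4  <-- first match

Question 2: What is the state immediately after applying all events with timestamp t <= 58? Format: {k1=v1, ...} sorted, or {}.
Apply events with t <= 58 (8 events):
  after event 1 (t=7: DEL max): {}
  after event 2 (t=11: INC max by 14): {max=14}
  after event 3 (t=19: SET total = 14): {max=14, total=14}
  after event 4 (t=28: INC total by 3): {max=14, total=17}
  after event 5 (t=38: SET max = -14): {max=-14, total=17}
  after event 6 (t=48: DEL total): {max=-14}
  after event 7 (t=53: DEC max by 1): {max=-15}
  after event 8 (t=55: INC max by 11): {max=-4}

Answer: {max=-4}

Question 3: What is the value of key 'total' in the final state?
Answer: 14

Derivation:
Track key 'total' through all 12 events:
  event 1 (t=7: DEL max): total unchanged
  event 2 (t=11: INC max by 14): total unchanged
  event 3 (t=19: SET total = 14): total (absent) -> 14
  event 4 (t=28: INC total by 3): total 14 -> 17
  event 5 (t=38: SET max = -14): total unchanged
  event 6 (t=48: DEL total): total 17 -> (absent)
  event 7 (t=53: DEC max by 1): total unchanged
  event 8 (t=55: INC max by 11): total unchanged
  event 9 (t=64: INC count by 11): total unchanged
  event 10 (t=67: DEC count by 7): total unchanged
  event 11 (t=75: DEL total): total (absent) -> (absent)
  event 12 (t=81: INC total by 14): total (absent) -> 14
Final: total = 14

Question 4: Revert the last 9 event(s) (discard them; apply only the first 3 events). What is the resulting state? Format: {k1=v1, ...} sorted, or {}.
Keep first 3 events (discard last 9):
  after event 1 (t=7: DEL max): {}
  after event 2 (t=11: INC max by 14): {max=14}
  after event 3 (t=19: SET total = 14): {max=14, total=14}

Answer: {max=14, total=14}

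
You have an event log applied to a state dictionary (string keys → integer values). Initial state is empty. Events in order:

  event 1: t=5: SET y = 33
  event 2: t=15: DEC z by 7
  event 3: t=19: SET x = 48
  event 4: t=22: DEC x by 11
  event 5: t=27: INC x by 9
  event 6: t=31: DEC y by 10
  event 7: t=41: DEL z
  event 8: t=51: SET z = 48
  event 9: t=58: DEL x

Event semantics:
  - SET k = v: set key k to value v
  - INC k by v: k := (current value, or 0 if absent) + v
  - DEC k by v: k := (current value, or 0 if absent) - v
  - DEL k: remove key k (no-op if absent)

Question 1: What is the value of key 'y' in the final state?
Track key 'y' through all 9 events:
  event 1 (t=5: SET y = 33): y (absent) -> 33
  event 2 (t=15: DEC z by 7): y unchanged
  event 3 (t=19: SET x = 48): y unchanged
  event 4 (t=22: DEC x by 11): y unchanged
  event 5 (t=27: INC x by 9): y unchanged
  event 6 (t=31: DEC y by 10): y 33 -> 23
  event 7 (t=41: DEL z): y unchanged
  event 8 (t=51: SET z = 48): y unchanged
  event 9 (t=58: DEL x): y unchanged
Final: y = 23

Answer: 23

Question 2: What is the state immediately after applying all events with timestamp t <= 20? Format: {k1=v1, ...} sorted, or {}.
Apply events with t <= 20 (3 events):
  after event 1 (t=5: SET y = 33): {y=33}
  after event 2 (t=15: DEC z by 7): {y=33, z=-7}
  after event 3 (t=19: SET x = 48): {x=48, y=33, z=-7}

Answer: {x=48, y=33, z=-7}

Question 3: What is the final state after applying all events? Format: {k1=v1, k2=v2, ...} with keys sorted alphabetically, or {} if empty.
  after event 1 (t=5: SET y = 33): {y=33}
  after event 2 (t=15: DEC z by 7): {y=33, z=-7}
  after event 3 (t=19: SET x = 48): {x=48, y=33, z=-7}
  after event 4 (t=22: DEC x by 11): {x=37, y=33, z=-7}
  after event 5 (t=27: INC x by 9): {x=46, y=33, z=-7}
  after event 6 (t=31: DEC y by 10): {x=46, y=23, z=-7}
  after event 7 (t=41: DEL z): {x=46, y=23}
  after event 8 (t=51: SET z = 48): {x=46, y=23, z=48}
  after event 9 (t=58: DEL x): {y=23, z=48}

Answer: {y=23, z=48}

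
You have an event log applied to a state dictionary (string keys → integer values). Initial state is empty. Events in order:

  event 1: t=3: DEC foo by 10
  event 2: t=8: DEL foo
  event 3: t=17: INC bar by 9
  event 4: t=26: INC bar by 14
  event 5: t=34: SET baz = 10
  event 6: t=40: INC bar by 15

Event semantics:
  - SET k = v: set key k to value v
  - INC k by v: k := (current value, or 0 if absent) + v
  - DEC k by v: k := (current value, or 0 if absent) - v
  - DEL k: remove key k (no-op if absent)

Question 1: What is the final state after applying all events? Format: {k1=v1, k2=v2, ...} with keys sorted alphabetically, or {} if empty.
Answer: {bar=38, baz=10}

Derivation:
  after event 1 (t=3: DEC foo by 10): {foo=-10}
  after event 2 (t=8: DEL foo): {}
  after event 3 (t=17: INC bar by 9): {bar=9}
  after event 4 (t=26: INC bar by 14): {bar=23}
  after event 5 (t=34: SET baz = 10): {bar=23, baz=10}
  after event 6 (t=40: INC bar by 15): {bar=38, baz=10}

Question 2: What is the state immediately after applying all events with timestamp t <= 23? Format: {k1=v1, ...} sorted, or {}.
Answer: {bar=9}

Derivation:
Apply events with t <= 23 (3 events):
  after event 1 (t=3: DEC foo by 10): {foo=-10}
  after event 2 (t=8: DEL foo): {}
  after event 3 (t=17: INC bar by 9): {bar=9}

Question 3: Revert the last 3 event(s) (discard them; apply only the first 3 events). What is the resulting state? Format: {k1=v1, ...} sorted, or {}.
Keep first 3 events (discard last 3):
  after event 1 (t=3: DEC foo by 10): {foo=-10}
  after event 2 (t=8: DEL foo): {}
  after event 3 (t=17: INC bar by 9): {bar=9}

Answer: {bar=9}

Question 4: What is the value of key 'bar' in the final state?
Track key 'bar' through all 6 events:
  event 1 (t=3: DEC foo by 10): bar unchanged
  event 2 (t=8: DEL foo): bar unchanged
  event 3 (t=17: INC bar by 9): bar (absent) -> 9
  event 4 (t=26: INC bar by 14): bar 9 -> 23
  event 5 (t=34: SET baz = 10): bar unchanged
  event 6 (t=40: INC bar by 15): bar 23 -> 38
Final: bar = 38

Answer: 38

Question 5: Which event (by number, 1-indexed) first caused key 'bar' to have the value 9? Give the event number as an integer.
Looking for first event where bar becomes 9:
  event 3: bar (absent) -> 9  <-- first match

Answer: 3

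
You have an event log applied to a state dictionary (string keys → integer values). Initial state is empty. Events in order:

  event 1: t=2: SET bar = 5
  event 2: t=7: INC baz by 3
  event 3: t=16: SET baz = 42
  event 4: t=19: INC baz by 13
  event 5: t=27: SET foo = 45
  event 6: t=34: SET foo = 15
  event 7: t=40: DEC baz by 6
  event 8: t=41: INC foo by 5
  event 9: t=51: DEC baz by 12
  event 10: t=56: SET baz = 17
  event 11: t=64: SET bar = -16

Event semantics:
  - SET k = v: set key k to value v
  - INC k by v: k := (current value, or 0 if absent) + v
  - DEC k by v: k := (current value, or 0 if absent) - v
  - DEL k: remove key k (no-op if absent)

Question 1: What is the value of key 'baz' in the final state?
Answer: 17

Derivation:
Track key 'baz' through all 11 events:
  event 1 (t=2: SET bar = 5): baz unchanged
  event 2 (t=7: INC baz by 3): baz (absent) -> 3
  event 3 (t=16: SET baz = 42): baz 3 -> 42
  event 4 (t=19: INC baz by 13): baz 42 -> 55
  event 5 (t=27: SET foo = 45): baz unchanged
  event 6 (t=34: SET foo = 15): baz unchanged
  event 7 (t=40: DEC baz by 6): baz 55 -> 49
  event 8 (t=41: INC foo by 5): baz unchanged
  event 9 (t=51: DEC baz by 12): baz 49 -> 37
  event 10 (t=56: SET baz = 17): baz 37 -> 17
  event 11 (t=64: SET bar = -16): baz unchanged
Final: baz = 17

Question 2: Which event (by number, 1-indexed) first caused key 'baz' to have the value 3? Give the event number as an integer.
Answer: 2

Derivation:
Looking for first event where baz becomes 3:
  event 2: baz (absent) -> 3  <-- first match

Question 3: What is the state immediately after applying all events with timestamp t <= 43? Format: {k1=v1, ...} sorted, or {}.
Apply events with t <= 43 (8 events):
  after event 1 (t=2: SET bar = 5): {bar=5}
  after event 2 (t=7: INC baz by 3): {bar=5, baz=3}
  after event 3 (t=16: SET baz = 42): {bar=5, baz=42}
  after event 4 (t=19: INC baz by 13): {bar=5, baz=55}
  after event 5 (t=27: SET foo = 45): {bar=5, baz=55, foo=45}
  after event 6 (t=34: SET foo = 15): {bar=5, baz=55, foo=15}
  after event 7 (t=40: DEC baz by 6): {bar=5, baz=49, foo=15}
  after event 8 (t=41: INC foo by 5): {bar=5, baz=49, foo=20}

Answer: {bar=5, baz=49, foo=20}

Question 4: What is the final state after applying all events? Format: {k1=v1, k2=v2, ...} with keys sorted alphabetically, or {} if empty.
Answer: {bar=-16, baz=17, foo=20}

Derivation:
  after event 1 (t=2: SET bar = 5): {bar=5}
  after event 2 (t=7: INC baz by 3): {bar=5, baz=3}
  after event 3 (t=16: SET baz = 42): {bar=5, baz=42}
  after event 4 (t=19: INC baz by 13): {bar=5, baz=55}
  after event 5 (t=27: SET foo = 45): {bar=5, baz=55, foo=45}
  after event 6 (t=34: SET foo = 15): {bar=5, baz=55, foo=15}
  after event 7 (t=40: DEC baz by 6): {bar=5, baz=49, foo=15}
  after event 8 (t=41: INC foo by 5): {bar=5, baz=49, foo=20}
  after event 9 (t=51: DEC baz by 12): {bar=5, baz=37, foo=20}
  after event 10 (t=56: SET baz = 17): {bar=5, baz=17, foo=20}
  after event 11 (t=64: SET bar = -16): {bar=-16, baz=17, foo=20}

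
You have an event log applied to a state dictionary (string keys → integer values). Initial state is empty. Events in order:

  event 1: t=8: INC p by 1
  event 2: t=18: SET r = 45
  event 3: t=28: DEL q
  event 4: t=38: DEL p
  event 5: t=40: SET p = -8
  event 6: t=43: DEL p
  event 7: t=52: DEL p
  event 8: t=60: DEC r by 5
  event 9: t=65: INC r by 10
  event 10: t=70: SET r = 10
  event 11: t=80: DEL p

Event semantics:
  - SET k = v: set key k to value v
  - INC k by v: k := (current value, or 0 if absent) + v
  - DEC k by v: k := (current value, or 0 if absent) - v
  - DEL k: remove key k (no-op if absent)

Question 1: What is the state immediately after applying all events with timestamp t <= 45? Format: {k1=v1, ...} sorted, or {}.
Answer: {r=45}

Derivation:
Apply events with t <= 45 (6 events):
  after event 1 (t=8: INC p by 1): {p=1}
  after event 2 (t=18: SET r = 45): {p=1, r=45}
  after event 3 (t=28: DEL q): {p=1, r=45}
  after event 4 (t=38: DEL p): {r=45}
  after event 5 (t=40: SET p = -8): {p=-8, r=45}
  after event 6 (t=43: DEL p): {r=45}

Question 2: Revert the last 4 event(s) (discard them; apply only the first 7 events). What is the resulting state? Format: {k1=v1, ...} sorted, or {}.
Keep first 7 events (discard last 4):
  after event 1 (t=8: INC p by 1): {p=1}
  after event 2 (t=18: SET r = 45): {p=1, r=45}
  after event 3 (t=28: DEL q): {p=1, r=45}
  after event 4 (t=38: DEL p): {r=45}
  after event 5 (t=40: SET p = -8): {p=-8, r=45}
  after event 6 (t=43: DEL p): {r=45}
  after event 7 (t=52: DEL p): {r=45}

Answer: {r=45}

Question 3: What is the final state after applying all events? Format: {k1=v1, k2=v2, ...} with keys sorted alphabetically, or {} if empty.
  after event 1 (t=8: INC p by 1): {p=1}
  after event 2 (t=18: SET r = 45): {p=1, r=45}
  after event 3 (t=28: DEL q): {p=1, r=45}
  after event 4 (t=38: DEL p): {r=45}
  after event 5 (t=40: SET p = -8): {p=-8, r=45}
  after event 6 (t=43: DEL p): {r=45}
  after event 7 (t=52: DEL p): {r=45}
  after event 8 (t=60: DEC r by 5): {r=40}
  after event 9 (t=65: INC r by 10): {r=50}
  after event 10 (t=70: SET r = 10): {r=10}
  after event 11 (t=80: DEL p): {r=10}

Answer: {r=10}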